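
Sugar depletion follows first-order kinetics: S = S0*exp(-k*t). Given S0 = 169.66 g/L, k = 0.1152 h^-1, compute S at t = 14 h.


S = S0 * exp(-k * t)
S = 169.66 * exp(-0.1152 * 14)
S = 33.8181 g/L

33.8181 g/L


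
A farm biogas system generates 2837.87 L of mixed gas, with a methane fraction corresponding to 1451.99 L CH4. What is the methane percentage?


CH4% = V_CH4 / V_total * 100
= 1451.99 / 2837.87 * 100
= 51.1648%

51.1648%


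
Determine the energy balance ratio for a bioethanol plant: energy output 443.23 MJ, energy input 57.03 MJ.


EROI = E_out / E_in
= 443.23 / 57.03
= 7.7719

7.7719


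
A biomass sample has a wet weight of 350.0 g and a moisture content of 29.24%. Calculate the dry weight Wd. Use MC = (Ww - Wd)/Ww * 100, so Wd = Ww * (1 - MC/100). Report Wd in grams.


Wd = Ww * (1 - MC/100)
= 350.0 * (1 - 29.24/100)
= 247.6600 g

247.6600 g


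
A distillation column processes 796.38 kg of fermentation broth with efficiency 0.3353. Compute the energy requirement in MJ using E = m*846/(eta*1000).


E = m * 846 / (eta * 1000)
= 796.38 * 846 / (0.3353 * 1000)
= 2009.3572 MJ

2009.3572 MJ


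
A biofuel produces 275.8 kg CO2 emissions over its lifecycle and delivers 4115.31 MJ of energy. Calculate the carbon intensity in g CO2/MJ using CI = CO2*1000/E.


CI = CO2 * 1000 / E
= 275.8 * 1000 / 4115.31
= 67.0180 g CO2/MJ

67.0180 g CO2/MJ


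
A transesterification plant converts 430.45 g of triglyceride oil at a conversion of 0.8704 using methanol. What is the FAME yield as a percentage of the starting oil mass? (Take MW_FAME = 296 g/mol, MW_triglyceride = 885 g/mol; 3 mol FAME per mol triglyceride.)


m_FAME = oil * conv * (3 * 296 / 885) = oil * conv * (888/885)
= 430.45 * 0.8704 * 888 / 885
= 375.9337 g
Y = m_FAME / oil * 100 = conv * (888/885) * 100
= 0.8704 * 888 / 885 * 100
= 87.34%

87.34%


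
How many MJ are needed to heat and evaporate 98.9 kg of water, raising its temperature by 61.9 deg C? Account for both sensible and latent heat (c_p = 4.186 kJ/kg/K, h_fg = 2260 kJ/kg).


E = m_water * (4.186 * dT + 2260) / 1000
= 98.9 * (4.186 * 61.9 + 2260) / 1000
= 249.1403 MJ

249.1403 MJ


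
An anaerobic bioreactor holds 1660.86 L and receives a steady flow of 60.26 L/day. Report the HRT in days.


HRT = V / Q
= 1660.86 / 60.26
= 27.5616 days

27.5616 days


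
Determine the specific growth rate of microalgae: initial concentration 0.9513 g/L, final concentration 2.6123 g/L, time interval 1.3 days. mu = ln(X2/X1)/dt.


mu = ln(X2/X1) / dt
= ln(2.6123/0.9513) / 1.3
= 0.7770 per day

0.7770 per day


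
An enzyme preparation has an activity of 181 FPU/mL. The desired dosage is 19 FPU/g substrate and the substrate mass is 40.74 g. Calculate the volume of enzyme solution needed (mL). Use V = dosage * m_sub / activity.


V = dosage * m_sub / activity
V = 19 * 40.74 / 181
V = 4.2766 mL

4.2766 mL


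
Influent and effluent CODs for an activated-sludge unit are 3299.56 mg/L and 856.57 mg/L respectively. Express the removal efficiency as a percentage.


eta = (COD_in - COD_out) / COD_in * 100
= (3299.56 - 856.57) / 3299.56 * 100
= 74.0399%

74.0399%


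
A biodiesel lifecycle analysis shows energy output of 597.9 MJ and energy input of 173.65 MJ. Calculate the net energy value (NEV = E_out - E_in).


NEV = E_out - E_in
= 597.9 - 173.65
= 424.2500 MJ

424.2500 MJ


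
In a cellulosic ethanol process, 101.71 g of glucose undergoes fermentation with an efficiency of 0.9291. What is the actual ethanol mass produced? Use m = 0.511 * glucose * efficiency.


Actual ethanol: m = 0.511 * 101.71 * 0.9291
m = 48.2889 g

48.2889 g


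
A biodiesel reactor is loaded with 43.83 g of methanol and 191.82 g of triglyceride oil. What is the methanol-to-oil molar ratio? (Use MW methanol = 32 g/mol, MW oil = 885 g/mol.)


Molar ratio = n_MeOH / n_oil = (MeOH/32) / (oil/885) = (MeOH * 885) / (32 * oil)
= (43.83 * 885) / (32 * 191.82)
= 6.3193

6.3193


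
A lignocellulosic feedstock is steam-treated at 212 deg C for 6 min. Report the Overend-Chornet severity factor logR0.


logR0 = log10(t * exp((T - 100) / 14.75))
= log10(6 * exp((212 - 100) / 14.75))
= 4.0758

4.0758


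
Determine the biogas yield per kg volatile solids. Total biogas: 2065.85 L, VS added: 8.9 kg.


Y = V / VS
= 2065.85 / 8.9
= 232.1180 L/kg VS

232.1180 L/kg VS


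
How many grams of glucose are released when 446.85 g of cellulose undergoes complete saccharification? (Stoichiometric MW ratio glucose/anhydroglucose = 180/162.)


glucose = cellulose * 180/162
= 446.85 * 180/162
= 496.5000 g

496.5000 g


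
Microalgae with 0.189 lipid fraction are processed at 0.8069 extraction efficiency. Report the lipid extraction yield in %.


Y = lipid_content * extraction_eff * 100
= 0.189 * 0.8069 * 100
= 15.2504%

15.2504%


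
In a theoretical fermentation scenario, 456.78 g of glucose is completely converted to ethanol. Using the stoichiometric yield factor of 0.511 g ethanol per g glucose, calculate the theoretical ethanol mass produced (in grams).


Theoretical ethanol yield: m_EtOH = 0.511 * m_glucose
m_EtOH = 0.511 * 456.78 = 233.4146 g

233.4146 g


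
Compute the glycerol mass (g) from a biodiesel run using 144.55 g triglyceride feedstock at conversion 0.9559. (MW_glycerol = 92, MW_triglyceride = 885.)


glycerol = oil * conv * (92/885)
= 144.55 * 0.9559 * 92 / 885
= 14.3640 g

14.3640 g


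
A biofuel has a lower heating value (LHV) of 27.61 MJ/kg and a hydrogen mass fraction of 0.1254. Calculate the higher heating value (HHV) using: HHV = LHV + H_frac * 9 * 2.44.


HHV = LHV + H_frac * 9 * 2.44
= 27.61 + 0.1254 * 9 * 2.44
= 30.3638 MJ/kg

30.3638 MJ/kg


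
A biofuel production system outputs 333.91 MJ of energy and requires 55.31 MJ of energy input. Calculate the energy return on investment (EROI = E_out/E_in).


EROI = E_out / E_in
= 333.91 / 55.31
= 6.0371

6.0371


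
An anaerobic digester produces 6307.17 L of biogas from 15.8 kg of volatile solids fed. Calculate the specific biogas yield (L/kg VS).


Y = V / VS
= 6307.17 / 15.8
= 399.1880 L/kg VS

399.1880 L/kg VS


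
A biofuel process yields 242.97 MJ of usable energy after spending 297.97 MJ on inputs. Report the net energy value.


NEV = E_out - E_in
= 242.97 - 297.97
= -55.0000 MJ

-55.0000 MJ


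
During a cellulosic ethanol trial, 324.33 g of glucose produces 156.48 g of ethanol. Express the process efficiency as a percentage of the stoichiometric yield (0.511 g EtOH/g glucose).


Fermentation efficiency = (actual / (0.511 * glucose)) * 100
= (156.48 / (0.511 * 324.33)) * 100
= 94.4171%

94.4171%


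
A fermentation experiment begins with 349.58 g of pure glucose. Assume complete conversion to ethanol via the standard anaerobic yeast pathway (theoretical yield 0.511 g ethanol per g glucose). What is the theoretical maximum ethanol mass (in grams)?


Theoretical ethanol yield: m_EtOH = 0.511 * m_glucose
m_EtOH = 0.511 * 349.58 = 178.6354 g

178.6354 g


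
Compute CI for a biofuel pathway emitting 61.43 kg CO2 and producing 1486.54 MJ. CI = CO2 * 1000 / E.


CI = CO2 * 1000 / E
= 61.43 * 1000 / 1486.54
= 41.3241 g CO2/MJ

41.3241 g CO2/MJ


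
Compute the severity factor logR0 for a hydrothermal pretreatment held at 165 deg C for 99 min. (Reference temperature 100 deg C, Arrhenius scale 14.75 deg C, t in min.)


logR0 = log10(t * exp((T - 100) / 14.75))
= log10(99 * exp((165 - 100) / 14.75))
= 3.9095

3.9095


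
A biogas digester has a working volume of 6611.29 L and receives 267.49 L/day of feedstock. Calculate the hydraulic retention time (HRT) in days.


HRT = V / Q
= 6611.29 / 267.49
= 24.7160 days

24.7160 days


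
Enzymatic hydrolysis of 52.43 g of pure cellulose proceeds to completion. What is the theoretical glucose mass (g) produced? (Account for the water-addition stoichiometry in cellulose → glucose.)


glucose = cellulose * 180/162
= 52.43 * 180/162
= 58.2556 g

58.2556 g


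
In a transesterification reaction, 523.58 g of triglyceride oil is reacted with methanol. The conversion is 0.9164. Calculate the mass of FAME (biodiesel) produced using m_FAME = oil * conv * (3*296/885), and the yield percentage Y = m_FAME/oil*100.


m_FAME = oil * conv * (3 * 296 / 885) = oil * conv * (888/885)
= 523.58 * 0.9164 * 888 / 885
= 481.4352 g
Y = m_FAME / oil * 100 = conv * (888/885) * 100
= 0.9164 * 888 / 885 * 100
= 91.95%

481.4352 g FAME; Y = 91.95%


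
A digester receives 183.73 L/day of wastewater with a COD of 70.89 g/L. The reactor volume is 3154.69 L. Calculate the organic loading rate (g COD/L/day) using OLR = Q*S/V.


OLR = Q * S / V
= 183.73 * 70.89 / 3154.69
= 4.1287 g/L/day

4.1287 g/L/day


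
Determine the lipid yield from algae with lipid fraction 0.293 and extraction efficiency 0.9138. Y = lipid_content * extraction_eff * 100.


Y = lipid_content * extraction_eff * 100
= 0.293 * 0.9138 * 100
= 26.7743%

26.7743%


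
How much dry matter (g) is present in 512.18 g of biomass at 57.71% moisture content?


Wd = Ww * (1 - MC/100)
= 512.18 * (1 - 57.71/100)
= 216.6009 g

216.6009 g


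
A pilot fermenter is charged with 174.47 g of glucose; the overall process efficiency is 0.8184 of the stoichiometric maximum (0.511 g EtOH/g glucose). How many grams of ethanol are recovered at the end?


Actual ethanol: m = 0.511 * 174.47 * 0.8184
m = 72.9638 g

72.9638 g


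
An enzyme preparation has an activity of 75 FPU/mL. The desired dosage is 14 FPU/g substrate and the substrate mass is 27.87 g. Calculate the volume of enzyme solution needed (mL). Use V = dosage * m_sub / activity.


V = dosage * m_sub / activity
V = 14 * 27.87 / 75
V = 5.2024 mL

5.2024 mL


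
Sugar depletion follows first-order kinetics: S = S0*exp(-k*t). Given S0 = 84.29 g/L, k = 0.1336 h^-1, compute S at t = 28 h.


S = S0 * exp(-k * t)
S = 84.29 * exp(-0.1336 * 28)
S = 2.0006 g/L

2.0006 g/L


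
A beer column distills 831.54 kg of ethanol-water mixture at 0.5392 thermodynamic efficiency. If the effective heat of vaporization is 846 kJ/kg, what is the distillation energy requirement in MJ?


E = m * 846 / (eta * 1000)
= 831.54 * 846 / (0.5392 * 1000)
= 1304.6789 MJ

1304.6789 MJ


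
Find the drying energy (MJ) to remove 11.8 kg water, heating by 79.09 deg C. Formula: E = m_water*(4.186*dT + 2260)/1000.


E = m_water * (4.186 * dT + 2260) / 1000
= 11.8 * (4.186 * 79.09 + 2260) / 1000
= 30.5746 MJ

30.5746 MJ


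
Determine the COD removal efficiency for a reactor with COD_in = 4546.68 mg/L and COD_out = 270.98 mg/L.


eta = (COD_in - COD_out) / COD_in * 100
= (4546.68 - 270.98) / 4546.68 * 100
= 94.0400%

94.0400%


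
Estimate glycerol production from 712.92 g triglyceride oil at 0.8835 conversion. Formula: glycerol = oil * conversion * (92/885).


glycerol = oil * conv * (92/885)
= 712.92 * 0.8835 * 92 / 885
= 65.4775 g

65.4775 g


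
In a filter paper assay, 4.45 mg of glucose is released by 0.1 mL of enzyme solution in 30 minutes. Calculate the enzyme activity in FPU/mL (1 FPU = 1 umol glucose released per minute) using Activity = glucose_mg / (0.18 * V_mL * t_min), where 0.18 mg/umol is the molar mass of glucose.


Activity = glucose_mg / (0.18 mg/umol * V_mL * t_min)
= 4.45 / (0.18 * 0.1 * 30)
= 8.2407 FPU/mL

8.2407 FPU/mL


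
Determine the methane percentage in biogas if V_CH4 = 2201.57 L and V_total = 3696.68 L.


CH4% = V_CH4 / V_total * 100
= 2201.57 / 3696.68 * 100
= 59.5553%

59.5553%


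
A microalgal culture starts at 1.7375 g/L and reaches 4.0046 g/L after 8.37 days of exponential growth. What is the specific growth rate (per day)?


mu = ln(X2/X1) / dt
= ln(4.0046/1.7375) / 8.37
= 0.0998 per day

0.0998 per day


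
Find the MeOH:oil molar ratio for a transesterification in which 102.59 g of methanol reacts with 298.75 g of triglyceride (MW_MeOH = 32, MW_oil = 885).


Molar ratio = n_MeOH / n_oil = (MeOH/32) / (oil/885) = (MeOH * 885) / (32 * oil)
= (102.59 * 885) / (32 * 298.75)
= 9.4971

9.4971


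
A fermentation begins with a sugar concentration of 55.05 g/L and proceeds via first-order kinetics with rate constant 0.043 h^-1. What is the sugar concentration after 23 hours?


S = S0 * exp(-k * t)
S = 55.05 * exp(-0.043 * 23)
S = 20.4758 g/L

20.4758 g/L


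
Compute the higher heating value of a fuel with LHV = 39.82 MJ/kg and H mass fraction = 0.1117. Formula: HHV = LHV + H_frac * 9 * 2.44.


HHV = LHV + H_frac * 9 * 2.44
= 39.82 + 0.1117 * 9 * 2.44
= 42.2729 MJ/kg

42.2729 MJ/kg


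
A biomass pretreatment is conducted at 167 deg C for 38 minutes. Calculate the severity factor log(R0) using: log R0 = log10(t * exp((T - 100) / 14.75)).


logR0 = log10(t * exp((T - 100) / 14.75))
= log10(38 * exp((167 - 100) / 14.75))
= 3.5525

3.5525


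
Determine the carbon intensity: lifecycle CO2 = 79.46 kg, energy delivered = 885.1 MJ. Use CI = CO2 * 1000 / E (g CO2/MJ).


CI = CO2 * 1000 / E
= 79.46 * 1000 / 885.1
= 89.7752 g CO2/MJ

89.7752 g CO2/MJ


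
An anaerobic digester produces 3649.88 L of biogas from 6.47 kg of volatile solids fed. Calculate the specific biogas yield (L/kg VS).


Y = V / VS
= 3649.88 / 6.47
= 564.1236 L/kg VS

564.1236 L/kg VS


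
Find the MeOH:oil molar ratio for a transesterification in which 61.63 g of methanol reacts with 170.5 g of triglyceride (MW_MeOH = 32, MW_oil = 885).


Molar ratio = n_MeOH / n_oil = (MeOH/32) / (oil/885) = (MeOH * 885) / (32 * oil)
= (61.63 * 885) / (32 * 170.5)
= 9.9968

9.9968


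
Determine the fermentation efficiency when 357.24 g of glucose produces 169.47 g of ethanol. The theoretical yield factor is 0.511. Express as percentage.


Fermentation efficiency = (actual / (0.511 * glucose)) * 100
= (169.47 / (0.511 * 357.24)) * 100
= 92.8350%

92.8350%


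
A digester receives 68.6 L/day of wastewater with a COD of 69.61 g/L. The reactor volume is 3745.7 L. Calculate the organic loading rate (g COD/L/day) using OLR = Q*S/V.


OLR = Q * S / V
= 68.6 * 69.61 / 3745.7
= 1.2749 g/L/day

1.2749 g/L/day


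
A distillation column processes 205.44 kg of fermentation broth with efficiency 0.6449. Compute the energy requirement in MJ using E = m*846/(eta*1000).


E = m * 846 / (eta * 1000)
= 205.44 * 846 / (0.6449 * 1000)
= 269.5026 MJ

269.5026 MJ


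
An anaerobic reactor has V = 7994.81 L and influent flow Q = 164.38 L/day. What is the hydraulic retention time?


HRT = V / Q
= 7994.81 / 164.38
= 48.6361 days

48.6361 days


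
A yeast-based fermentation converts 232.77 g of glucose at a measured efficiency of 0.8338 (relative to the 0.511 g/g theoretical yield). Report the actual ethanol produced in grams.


Actual ethanol: m = 0.511 * 232.77 * 0.8338
m = 99.1767 g

99.1767 g


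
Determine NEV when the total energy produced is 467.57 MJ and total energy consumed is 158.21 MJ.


NEV = E_out - E_in
= 467.57 - 158.21
= 309.3600 MJ

309.3600 MJ


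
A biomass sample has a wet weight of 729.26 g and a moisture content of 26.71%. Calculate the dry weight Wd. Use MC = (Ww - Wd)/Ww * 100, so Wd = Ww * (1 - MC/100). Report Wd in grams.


Wd = Ww * (1 - MC/100)
= 729.26 * (1 - 26.71/100)
= 534.4747 g

534.4747 g


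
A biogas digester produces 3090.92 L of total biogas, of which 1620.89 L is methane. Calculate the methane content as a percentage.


CH4% = V_CH4 / V_total * 100
= 1620.89 / 3090.92 * 100
= 52.4404%

52.4404%


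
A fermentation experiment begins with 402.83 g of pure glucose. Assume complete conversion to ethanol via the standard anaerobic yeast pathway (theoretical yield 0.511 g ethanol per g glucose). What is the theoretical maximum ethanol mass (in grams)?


Theoretical ethanol yield: m_EtOH = 0.511 * m_glucose
m_EtOH = 0.511 * 402.83 = 205.8461 g

205.8461 g


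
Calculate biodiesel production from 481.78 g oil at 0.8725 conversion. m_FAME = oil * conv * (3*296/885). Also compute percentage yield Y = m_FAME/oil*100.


m_FAME = oil * conv * (3 * 296 / 885) = oil * conv * (888/885)
= 481.78 * 0.8725 * 888 / 885
= 421.7780 g
Y = m_FAME / oil * 100 = conv * (888/885) * 100
= 0.8725 * 888 / 885 * 100
= 87.55%

421.7780 g FAME; Y = 87.55%


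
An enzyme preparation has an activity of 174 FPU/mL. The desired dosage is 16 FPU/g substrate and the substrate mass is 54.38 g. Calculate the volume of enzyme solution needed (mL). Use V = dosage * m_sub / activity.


V = dosage * m_sub / activity
V = 16 * 54.38 / 174
V = 5.0005 mL

5.0005 mL


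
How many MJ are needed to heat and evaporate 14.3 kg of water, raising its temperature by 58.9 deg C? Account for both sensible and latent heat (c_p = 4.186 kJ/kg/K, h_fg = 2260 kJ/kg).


E = m_water * (4.186 * dT + 2260) / 1000
= 14.3 * (4.186 * 58.9 + 2260) / 1000
= 35.8437 MJ

35.8437 MJ


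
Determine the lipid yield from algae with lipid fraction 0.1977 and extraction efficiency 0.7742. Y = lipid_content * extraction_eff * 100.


Y = lipid_content * extraction_eff * 100
= 0.1977 * 0.7742 * 100
= 15.3059%

15.3059%


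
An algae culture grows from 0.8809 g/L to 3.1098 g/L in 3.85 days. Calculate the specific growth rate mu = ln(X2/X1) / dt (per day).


mu = ln(X2/X1) / dt
= ln(3.1098/0.8809) / 3.85
= 0.3276 per day

0.3276 per day


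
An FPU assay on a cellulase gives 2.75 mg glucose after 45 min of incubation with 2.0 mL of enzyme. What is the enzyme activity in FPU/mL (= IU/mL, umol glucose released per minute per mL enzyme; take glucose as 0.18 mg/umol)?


Activity = glucose_mg / (0.18 mg/umol * V_mL * t_min)
= 2.75 / (0.18 * 2.0 * 45)
= 0.1698 FPU/mL

0.1698 FPU/mL


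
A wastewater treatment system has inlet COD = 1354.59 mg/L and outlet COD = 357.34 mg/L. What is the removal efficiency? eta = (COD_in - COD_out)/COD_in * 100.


eta = (COD_in - COD_out) / COD_in * 100
= (1354.59 - 357.34) / 1354.59 * 100
= 73.6201%

73.6201%


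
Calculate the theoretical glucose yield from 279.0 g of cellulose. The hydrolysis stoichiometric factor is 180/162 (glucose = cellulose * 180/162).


glucose = cellulose * 180/162
= 279.0 * 180/162
= 310.0000 g

310.0000 g


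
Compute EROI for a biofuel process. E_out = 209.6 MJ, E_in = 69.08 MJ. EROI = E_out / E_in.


EROI = E_out / E_in
= 209.6 / 69.08
= 3.0342

3.0342


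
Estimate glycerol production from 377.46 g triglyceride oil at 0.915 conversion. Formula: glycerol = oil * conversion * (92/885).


glycerol = oil * conv * (92/885)
= 377.46 * 0.915 * 92 / 885
= 35.9035 g

35.9035 g


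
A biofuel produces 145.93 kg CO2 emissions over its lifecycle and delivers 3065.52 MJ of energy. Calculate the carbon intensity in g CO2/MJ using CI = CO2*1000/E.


CI = CO2 * 1000 / E
= 145.93 * 1000 / 3065.52
= 47.6037 g CO2/MJ

47.6037 g CO2/MJ


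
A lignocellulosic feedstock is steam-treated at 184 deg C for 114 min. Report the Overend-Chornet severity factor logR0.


logR0 = log10(t * exp((T - 100) / 14.75))
= log10(114 * exp((184 - 100) / 14.75))
= 4.5302

4.5302


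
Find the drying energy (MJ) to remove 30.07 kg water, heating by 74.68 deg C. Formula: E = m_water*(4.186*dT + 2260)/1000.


E = m_water * (4.186 * dT + 2260) / 1000
= 30.07 * (4.186 * 74.68 + 2260) / 1000
= 77.3584 MJ

77.3584 MJ


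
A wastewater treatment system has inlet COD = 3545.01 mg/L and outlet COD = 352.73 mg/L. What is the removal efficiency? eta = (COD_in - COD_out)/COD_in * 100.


eta = (COD_in - COD_out) / COD_in * 100
= (3545.01 - 352.73) / 3545.01 * 100
= 90.0500%

90.0500%


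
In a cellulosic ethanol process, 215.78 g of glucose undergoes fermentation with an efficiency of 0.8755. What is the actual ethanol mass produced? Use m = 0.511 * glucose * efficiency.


Actual ethanol: m = 0.511 * 215.78 * 0.8755
m = 96.5358 g

96.5358 g


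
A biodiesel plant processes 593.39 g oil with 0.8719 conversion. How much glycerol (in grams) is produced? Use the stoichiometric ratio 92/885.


glycerol = oil * conv * (92/885)
= 593.39 * 0.8719 * 92 / 885
= 53.7838 g

53.7838 g


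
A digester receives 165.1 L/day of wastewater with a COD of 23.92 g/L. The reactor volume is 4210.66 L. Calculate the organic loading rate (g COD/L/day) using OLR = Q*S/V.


OLR = Q * S / V
= 165.1 * 23.92 / 4210.66
= 0.9379 g/L/day

0.9379 g/L/day


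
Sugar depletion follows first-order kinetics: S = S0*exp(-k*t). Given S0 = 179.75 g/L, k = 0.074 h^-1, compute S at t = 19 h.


S = S0 * exp(-k * t)
S = 179.75 * exp(-0.074 * 19)
S = 44.0606 g/L

44.0606 g/L


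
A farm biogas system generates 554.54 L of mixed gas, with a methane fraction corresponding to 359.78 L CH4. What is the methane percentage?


CH4% = V_CH4 / V_total * 100
= 359.78 / 554.54 * 100
= 64.8790%

64.8790%


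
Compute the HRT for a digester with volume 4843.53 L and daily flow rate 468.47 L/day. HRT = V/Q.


HRT = V / Q
= 4843.53 / 468.47
= 10.3390 days

10.3390 days


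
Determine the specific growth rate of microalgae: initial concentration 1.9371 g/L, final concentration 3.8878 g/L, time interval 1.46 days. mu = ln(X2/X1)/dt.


mu = ln(X2/X1) / dt
= ln(3.8878/1.9371) / 1.46
= 0.4772 per day

0.4772 per day


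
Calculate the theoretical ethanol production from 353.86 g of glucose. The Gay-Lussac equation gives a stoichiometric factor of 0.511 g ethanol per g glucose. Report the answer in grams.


Theoretical ethanol yield: m_EtOH = 0.511 * m_glucose
m_EtOH = 0.511 * 353.86 = 180.8225 g

180.8225 g


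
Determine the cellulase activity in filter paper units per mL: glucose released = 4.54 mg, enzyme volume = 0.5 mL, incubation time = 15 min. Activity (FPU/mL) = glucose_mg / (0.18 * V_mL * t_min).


Activity = glucose_mg / (0.18 mg/umol * V_mL * t_min)
= 4.54 / (0.18 * 0.5 * 15)
= 3.3630 FPU/mL

3.3630 FPU/mL


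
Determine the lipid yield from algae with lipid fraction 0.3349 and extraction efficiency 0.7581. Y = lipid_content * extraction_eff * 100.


Y = lipid_content * extraction_eff * 100
= 0.3349 * 0.7581 * 100
= 25.3888%

25.3888%


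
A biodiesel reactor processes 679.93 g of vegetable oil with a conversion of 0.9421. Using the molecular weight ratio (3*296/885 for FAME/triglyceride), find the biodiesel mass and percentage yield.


m_FAME = oil * conv * (3 * 296 / 885) = oil * conv * (888/885)
= 679.93 * 0.9421 * 888 / 885
= 642.7334 g
Y = m_FAME / oil * 100 = conv * (888/885) * 100
= 0.9421 * 888 / 885 * 100
= 94.53%

642.7334 g FAME; Y = 94.53%


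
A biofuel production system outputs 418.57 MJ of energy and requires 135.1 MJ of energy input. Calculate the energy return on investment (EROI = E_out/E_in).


EROI = E_out / E_in
= 418.57 / 135.1
= 3.0982

3.0982


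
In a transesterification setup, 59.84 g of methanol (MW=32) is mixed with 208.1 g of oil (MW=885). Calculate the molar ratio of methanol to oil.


Molar ratio = n_MeOH / n_oil = (MeOH/32) / (oil/885) = (MeOH * 885) / (32 * oil)
= (59.84 * 885) / (32 * 208.1)
= 7.9527

7.9527


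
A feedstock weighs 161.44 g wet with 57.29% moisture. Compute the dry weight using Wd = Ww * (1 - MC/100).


Wd = Ww * (1 - MC/100)
= 161.44 * (1 - 57.29/100)
= 68.9510 g

68.9510 g


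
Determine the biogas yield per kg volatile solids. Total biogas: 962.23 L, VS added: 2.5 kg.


Y = V / VS
= 962.23 / 2.5
= 384.8920 L/kg VS

384.8920 L/kg VS


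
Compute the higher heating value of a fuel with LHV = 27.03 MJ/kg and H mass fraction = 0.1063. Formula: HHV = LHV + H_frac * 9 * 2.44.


HHV = LHV + H_frac * 9 * 2.44
= 27.03 + 0.1063 * 9 * 2.44
= 29.3643 MJ/kg

29.3643 MJ/kg


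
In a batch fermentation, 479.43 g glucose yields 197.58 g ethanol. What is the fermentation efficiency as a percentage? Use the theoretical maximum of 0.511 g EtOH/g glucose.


Fermentation efficiency = (actual / (0.511 * glucose)) * 100
= (197.58 / (0.511 * 479.43)) * 100
= 80.6486%

80.6486%


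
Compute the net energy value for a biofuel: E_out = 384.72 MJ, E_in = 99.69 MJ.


NEV = E_out - E_in
= 384.72 - 99.69
= 285.0300 MJ

285.0300 MJ


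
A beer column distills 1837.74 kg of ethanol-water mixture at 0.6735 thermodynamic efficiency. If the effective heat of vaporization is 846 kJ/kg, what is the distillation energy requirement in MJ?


E = m * 846 / (eta * 1000)
= 1837.74 * 846 / (0.6735 * 1000)
= 2308.4306 MJ

2308.4306 MJ


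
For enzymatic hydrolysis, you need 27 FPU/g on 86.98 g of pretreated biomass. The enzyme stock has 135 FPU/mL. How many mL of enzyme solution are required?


V = dosage * m_sub / activity
V = 27 * 86.98 / 135
V = 17.3960 mL

17.3960 mL


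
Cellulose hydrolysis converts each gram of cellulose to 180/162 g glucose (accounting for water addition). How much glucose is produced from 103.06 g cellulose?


glucose = cellulose * 180/162
= 103.06 * 180/162
= 114.5111 g

114.5111 g


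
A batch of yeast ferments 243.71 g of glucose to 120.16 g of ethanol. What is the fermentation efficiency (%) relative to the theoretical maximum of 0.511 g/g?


Fermentation efficiency = (actual / (0.511 * glucose)) * 100
= (120.16 / (0.511 * 243.71)) * 100
= 96.4863%

96.4863%


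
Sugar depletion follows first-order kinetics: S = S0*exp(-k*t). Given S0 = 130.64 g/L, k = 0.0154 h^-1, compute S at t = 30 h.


S = S0 * exp(-k * t)
S = 130.64 * exp(-0.0154 * 30)
S = 82.3061 g/L

82.3061 g/L


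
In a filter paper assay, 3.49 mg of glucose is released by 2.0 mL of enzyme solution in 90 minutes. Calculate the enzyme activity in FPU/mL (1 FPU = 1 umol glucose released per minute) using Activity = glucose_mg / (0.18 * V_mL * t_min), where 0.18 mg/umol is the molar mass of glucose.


Activity = glucose_mg / (0.18 mg/umol * V_mL * t_min)
= 3.49 / (0.18 * 2.0 * 90)
= 0.1077 FPU/mL

0.1077 FPU/mL


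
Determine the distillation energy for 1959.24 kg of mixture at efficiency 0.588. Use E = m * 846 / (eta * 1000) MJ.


E = m * 846 / (eta * 1000)
= 1959.24 * 846 / (0.588 * 1000)
= 2818.9065 MJ

2818.9065 MJ


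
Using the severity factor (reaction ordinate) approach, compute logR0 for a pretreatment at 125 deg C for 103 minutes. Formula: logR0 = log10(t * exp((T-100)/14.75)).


logR0 = log10(t * exp((T - 100) / 14.75))
= log10(103 * exp((125 - 100) / 14.75))
= 2.7489

2.7489


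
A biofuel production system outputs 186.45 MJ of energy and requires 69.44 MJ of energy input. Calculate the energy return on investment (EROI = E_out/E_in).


EROI = E_out / E_in
= 186.45 / 69.44
= 2.6851

2.6851


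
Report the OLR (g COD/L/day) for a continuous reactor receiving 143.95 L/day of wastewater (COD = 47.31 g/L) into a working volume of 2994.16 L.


OLR = Q * S / V
= 143.95 * 47.31 / 2994.16
= 2.2745 g/L/day

2.2745 g/L/day


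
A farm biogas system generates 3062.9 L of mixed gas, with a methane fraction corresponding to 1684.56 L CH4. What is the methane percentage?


CH4% = V_CH4 / V_total * 100
= 1684.56 / 3062.9 * 100
= 54.9989%

54.9989%


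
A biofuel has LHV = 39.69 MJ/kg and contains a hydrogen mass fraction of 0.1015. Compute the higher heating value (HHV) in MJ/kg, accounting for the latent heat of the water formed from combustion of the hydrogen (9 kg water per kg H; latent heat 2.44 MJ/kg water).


HHV = LHV + H_frac * 9 * 2.44
= 39.69 + 0.1015 * 9 * 2.44
= 41.9189 MJ/kg

41.9189 MJ/kg


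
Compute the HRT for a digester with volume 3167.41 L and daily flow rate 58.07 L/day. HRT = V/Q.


HRT = V / Q
= 3167.41 / 58.07
= 54.5447 days

54.5447 days


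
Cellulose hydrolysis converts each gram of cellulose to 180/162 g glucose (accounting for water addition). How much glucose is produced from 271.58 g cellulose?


glucose = cellulose * 180/162
= 271.58 * 180/162
= 301.7556 g

301.7556 g


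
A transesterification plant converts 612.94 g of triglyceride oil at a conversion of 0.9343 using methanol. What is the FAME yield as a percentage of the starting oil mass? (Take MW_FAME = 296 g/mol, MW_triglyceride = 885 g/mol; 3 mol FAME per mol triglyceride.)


m_FAME = oil * conv * (3 * 296 / 885) = oil * conv * (888/885)
= 612.94 * 0.9343 * 888 / 885
= 574.6111 g
Y = m_FAME / oil * 100 = conv * (888/885) * 100
= 0.9343 * 888 / 885 * 100
= 93.75%

93.75%


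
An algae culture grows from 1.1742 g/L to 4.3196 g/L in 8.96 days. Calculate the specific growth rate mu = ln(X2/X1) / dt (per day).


mu = ln(X2/X1) / dt
= ln(4.3196/1.1742) / 8.96
= 0.1454 per day

0.1454 per day


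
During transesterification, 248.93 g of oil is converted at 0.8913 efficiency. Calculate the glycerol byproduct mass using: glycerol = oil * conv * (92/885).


glycerol = oil * conv * (92/885)
= 248.93 * 0.8913 * 92 / 885
= 23.0646 g

23.0646 g


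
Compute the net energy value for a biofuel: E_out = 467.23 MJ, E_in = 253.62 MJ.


NEV = E_out - E_in
= 467.23 - 253.62
= 213.6100 MJ

213.6100 MJ


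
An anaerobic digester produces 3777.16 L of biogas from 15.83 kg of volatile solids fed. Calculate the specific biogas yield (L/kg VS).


Y = V / VS
= 3777.16 / 15.83
= 238.6077 L/kg VS

238.6077 L/kg VS


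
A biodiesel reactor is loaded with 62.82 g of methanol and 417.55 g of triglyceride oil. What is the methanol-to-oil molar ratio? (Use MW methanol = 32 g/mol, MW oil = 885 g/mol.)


Molar ratio = n_MeOH / n_oil = (MeOH/32) / (oil/885) = (MeOH * 885) / (32 * oil)
= (62.82 * 885) / (32 * 417.55)
= 4.1609

4.1609


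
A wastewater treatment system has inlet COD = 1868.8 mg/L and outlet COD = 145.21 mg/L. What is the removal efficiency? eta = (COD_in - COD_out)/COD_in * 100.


eta = (COD_in - COD_out) / COD_in * 100
= (1868.8 - 145.21) / 1868.8 * 100
= 92.2298%

92.2298%


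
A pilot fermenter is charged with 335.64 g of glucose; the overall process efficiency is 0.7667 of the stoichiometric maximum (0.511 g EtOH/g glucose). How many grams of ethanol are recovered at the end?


Actual ethanol: m = 0.511 * 335.64 * 0.7667
m = 131.4983 g

131.4983 g


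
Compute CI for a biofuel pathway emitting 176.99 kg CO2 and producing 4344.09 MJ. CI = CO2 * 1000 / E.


CI = CO2 * 1000 / E
= 176.99 * 1000 / 4344.09
= 40.7427 g CO2/MJ

40.7427 g CO2/MJ


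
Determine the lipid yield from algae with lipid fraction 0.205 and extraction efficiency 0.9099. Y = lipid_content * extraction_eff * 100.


Y = lipid_content * extraction_eff * 100
= 0.205 * 0.9099 * 100
= 18.6529%

18.6529%


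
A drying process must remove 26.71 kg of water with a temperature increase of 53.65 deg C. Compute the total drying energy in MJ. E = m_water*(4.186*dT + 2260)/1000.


E = m_water * (4.186 * dT + 2260) / 1000
= 26.71 * (4.186 * 53.65 + 2260) / 1000
= 66.3631 MJ

66.3631 MJ


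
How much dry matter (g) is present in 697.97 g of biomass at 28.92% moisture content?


Wd = Ww * (1 - MC/100)
= 697.97 * (1 - 28.92/100)
= 496.1171 g

496.1171 g


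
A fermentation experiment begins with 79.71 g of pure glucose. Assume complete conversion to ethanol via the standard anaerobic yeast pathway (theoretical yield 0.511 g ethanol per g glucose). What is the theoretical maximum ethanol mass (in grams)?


Theoretical ethanol yield: m_EtOH = 0.511 * m_glucose
m_EtOH = 0.511 * 79.71 = 40.7318 g

40.7318 g


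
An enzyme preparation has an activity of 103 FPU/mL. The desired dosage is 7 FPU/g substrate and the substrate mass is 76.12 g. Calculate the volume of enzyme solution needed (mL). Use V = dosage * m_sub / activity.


V = dosage * m_sub / activity
V = 7 * 76.12 / 103
V = 5.1732 mL

5.1732 mL


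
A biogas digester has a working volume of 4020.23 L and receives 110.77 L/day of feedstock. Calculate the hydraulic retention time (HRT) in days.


HRT = V / Q
= 4020.23 / 110.77
= 36.2935 days

36.2935 days


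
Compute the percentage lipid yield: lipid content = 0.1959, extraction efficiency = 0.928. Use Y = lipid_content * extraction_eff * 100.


Y = lipid_content * extraction_eff * 100
= 0.1959 * 0.928 * 100
= 18.1795%

18.1795%


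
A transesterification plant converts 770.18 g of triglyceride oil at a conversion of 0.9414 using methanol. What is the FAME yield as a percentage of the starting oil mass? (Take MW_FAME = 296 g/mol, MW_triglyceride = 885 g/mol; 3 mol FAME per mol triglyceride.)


m_FAME = oil * conv * (3 * 296 / 885) = oil * conv * (888/885)
= 770.18 * 0.9414 * 888 / 885
= 727.5052 g
Y = m_FAME / oil * 100 = conv * (888/885) * 100
= 0.9414 * 888 / 885 * 100
= 94.46%

94.46%


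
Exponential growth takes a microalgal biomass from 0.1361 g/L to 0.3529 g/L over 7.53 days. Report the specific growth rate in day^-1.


mu = ln(X2/X1) / dt
= ln(0.3529/0.1361) / 7.53
= 0.1265 per day

0.1265 per day


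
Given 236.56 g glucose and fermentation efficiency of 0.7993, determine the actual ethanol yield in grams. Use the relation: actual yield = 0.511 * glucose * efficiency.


Actual ethanol: m = 0.511 * 236.56 * 0.7993
m = 96.6211 g

96.6211 g


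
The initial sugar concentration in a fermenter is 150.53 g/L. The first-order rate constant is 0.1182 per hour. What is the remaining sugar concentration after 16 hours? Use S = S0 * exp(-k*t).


S = S0 * exp(-k * t)
S = 150.53 * exp(-0.1182 * 16)
S = 22.7136 g/L

22.7136 g/L


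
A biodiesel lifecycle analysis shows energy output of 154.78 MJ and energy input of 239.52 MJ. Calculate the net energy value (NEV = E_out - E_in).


NEV = E_out - E_in
= 154.78 - 239.52
= -84.7400 MJ

-84.7400 MJ


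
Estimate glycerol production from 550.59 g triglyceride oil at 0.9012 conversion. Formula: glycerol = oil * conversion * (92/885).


glycerol = oil * conv * (92/885)
= 550.59 * 0.9012 * 92 / 885
= 51.5815 g

51.5815 g


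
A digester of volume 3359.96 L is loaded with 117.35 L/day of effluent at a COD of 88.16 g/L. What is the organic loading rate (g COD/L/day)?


OLR = Q * S / V
= 117.35 * 88.16 / 3359.96
= 3.0791 g/L/day

3.0791 g/L/day


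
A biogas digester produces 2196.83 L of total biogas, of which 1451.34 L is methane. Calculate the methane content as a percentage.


CH4% = V_CH4 / V_total * 100
= 1451.34 / 2196.83 * 100
= 66.0652%

66.0652%


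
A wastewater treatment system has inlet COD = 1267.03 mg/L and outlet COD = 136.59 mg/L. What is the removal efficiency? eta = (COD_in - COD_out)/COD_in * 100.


eta = (COD_in - COD_out) / COD_in * 100
= (1267.03 - 136.59) / 1267.03 * 100
= 89.2197%

89.2197%


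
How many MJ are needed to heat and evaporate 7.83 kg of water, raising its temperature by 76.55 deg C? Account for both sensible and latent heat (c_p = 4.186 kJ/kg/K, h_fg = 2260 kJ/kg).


E = m_water * (4.186 * dT + 2260) / 1000
= 7.83 * (4.186 * 76.55 + 2260) / 1000
= 20.2048 MJ

20.2048 MJ


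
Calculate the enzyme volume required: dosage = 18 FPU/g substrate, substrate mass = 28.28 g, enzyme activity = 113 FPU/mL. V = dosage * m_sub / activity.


V = dosage * m_sub / activity
V = 18 * 28.28 / 113
V = 4.5048 mL

4.5048 mL


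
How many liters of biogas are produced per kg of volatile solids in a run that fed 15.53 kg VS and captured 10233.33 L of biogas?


Y = V / VS
= 10233.33 / 15.53
= 658.9395 L/kg VS

658.9395 L/kg VS


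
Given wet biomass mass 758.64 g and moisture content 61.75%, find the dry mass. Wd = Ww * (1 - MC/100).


Wd = Ww * (1 - MC/100)
= 758.64 * (1 - 61.75/100)
= 290.1798 g

290.1798 g


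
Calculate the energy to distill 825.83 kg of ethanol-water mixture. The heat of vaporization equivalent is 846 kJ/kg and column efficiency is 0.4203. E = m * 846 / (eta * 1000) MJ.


E = m * 846 / (eta * 1000)
= 825.83 * 846 / (0.4203 * 1000)
= 1662.2702 MJ

1662.2702 MJ


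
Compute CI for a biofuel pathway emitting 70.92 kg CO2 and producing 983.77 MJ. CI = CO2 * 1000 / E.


CI = CO2 * 1000 / E
= 70.92 * 1000 / 983.77
= 72.0900 g CO2/MJ

72.0900 g CO2/MJ


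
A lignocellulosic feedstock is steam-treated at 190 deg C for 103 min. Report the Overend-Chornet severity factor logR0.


logR0 = log10(t * exp((T - 100) / 14.75))
= log10(103 * exp((190 - 100) / 14.75))
= 4.6628

4.6628


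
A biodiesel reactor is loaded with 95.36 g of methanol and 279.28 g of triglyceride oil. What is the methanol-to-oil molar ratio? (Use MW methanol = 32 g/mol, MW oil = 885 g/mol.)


Molar ratio = n_MeOH / n_oil = (MeOH/32) / (oil/885) = (MeOH * 885) / (32 * oil)
= (95.36 * 885) / (32 * 279.28)
= 9.4432

9.4432


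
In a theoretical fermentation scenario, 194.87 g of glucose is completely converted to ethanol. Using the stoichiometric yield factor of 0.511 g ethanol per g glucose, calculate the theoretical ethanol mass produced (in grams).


Theoretical ethanol yield: m_EtOH = 0.511 * m_glucose
m_EtOH = 0.511 * 194.87 = 99.5786 g

99.5786 g


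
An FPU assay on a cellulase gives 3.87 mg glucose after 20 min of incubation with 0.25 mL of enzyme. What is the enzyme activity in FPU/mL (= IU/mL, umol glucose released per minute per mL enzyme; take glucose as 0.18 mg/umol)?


Activity = glucose_mg / (0.18 mg/umol * V_mL * t_min)
= 3.87 / (0.18 * 0.25 * 20)
= 4.3000 FPU/mL

4.3000 FPU/mL


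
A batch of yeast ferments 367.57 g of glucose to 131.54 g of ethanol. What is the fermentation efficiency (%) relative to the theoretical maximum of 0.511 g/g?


Fermentation efficiency = (actual / (0.511 * glucose)) * 100
= (131.54 / (0.511 * 367.57)) * 100
= 70.0321%

70.0321%


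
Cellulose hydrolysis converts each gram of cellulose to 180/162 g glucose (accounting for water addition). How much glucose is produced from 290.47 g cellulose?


glucose = cellulose * 180/162
= 290.47 * 180/162
= 322.7444 g

322.7444 g


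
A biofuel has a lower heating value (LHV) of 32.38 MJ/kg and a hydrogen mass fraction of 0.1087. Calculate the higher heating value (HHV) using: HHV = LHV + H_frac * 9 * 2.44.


HHV = LHV + H_frac * 9 * 2.44
= 32.38 + 0.1087 * 9 * 2.44
= 34.7671 MJ/kg

34.7671 MJ/kg


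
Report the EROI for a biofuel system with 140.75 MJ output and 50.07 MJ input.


EROI = E_out / E_in
= 140.75 / 50.07
= 2.8111

2.8111


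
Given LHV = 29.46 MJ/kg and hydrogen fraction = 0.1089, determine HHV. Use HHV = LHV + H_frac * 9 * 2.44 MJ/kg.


HHV = LHV + H_frac * 9 * 2.44
= 29.46 + 0.1089 * 9 * 2.44
= 31.8514 MJ/kg

31.8514 MJ/kg


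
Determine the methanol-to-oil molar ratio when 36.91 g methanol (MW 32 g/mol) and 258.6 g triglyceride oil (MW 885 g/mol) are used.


Molar ratio = n_MeOH / n_oil = (MeOH/32) / (oil/885) = (MeOH * 885) / (32 * oil)
= (36.91 * 885) / (32 * 258.6)
= 3.9474

3.9474


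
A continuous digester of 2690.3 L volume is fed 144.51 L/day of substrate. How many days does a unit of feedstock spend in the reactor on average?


HRT = V / Q
= 2690.3 / 144.51
= 18.6167 days

18.6167 days


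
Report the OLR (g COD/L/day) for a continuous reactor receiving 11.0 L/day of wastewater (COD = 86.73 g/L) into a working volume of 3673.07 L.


OLR = Q * S / V
= 11.0 * 86.73 / 3673.07
= 0.2597 g/L/day

0.2597 g/L/day


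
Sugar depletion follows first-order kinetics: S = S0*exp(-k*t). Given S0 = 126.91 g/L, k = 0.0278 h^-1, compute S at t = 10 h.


S = S0 * exp(-k * t)
S = 126.91 * exp(-0.0278 * 10)
S = 96.1085 g/L

96.1085 g/L


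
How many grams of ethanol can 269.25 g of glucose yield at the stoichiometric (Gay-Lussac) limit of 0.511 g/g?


Theoretical ethanol yield: m_EtOH = 0.511 * m_glucose
m_EtOH = 0.511 * 269.25 = 137.5867 g

137.5867 g


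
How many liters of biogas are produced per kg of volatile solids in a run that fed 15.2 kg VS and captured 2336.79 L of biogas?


Y = V / VS
= 2336.79 / 15.2
= 153.7362 L/kg VS

153.7362 L/kg VS


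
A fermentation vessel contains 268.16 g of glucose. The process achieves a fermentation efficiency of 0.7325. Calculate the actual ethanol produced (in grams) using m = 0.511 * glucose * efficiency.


Actual ethanol: m = 0.511 * 268.16 * 0.7325
m = 100.3743 g

100.3743 g
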